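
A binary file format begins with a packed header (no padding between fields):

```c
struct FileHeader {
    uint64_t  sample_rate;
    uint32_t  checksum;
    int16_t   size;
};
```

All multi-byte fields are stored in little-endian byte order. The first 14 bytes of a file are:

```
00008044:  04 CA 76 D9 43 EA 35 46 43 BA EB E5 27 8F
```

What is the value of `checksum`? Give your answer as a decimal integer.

3857431107

`checksum` follows `sample_rate` (8 bytes), so it starts at byte offset 8 and occupies 4 bytes.
Bytes at offsets 8..11: 43 BA EB E5.
In little-endian order the low byte comes first in memory.
Reassemble most-significant byte first: E5 EB BA 43 → 0xE5EBBA43.
0xE5EBBA43 = 3857431107.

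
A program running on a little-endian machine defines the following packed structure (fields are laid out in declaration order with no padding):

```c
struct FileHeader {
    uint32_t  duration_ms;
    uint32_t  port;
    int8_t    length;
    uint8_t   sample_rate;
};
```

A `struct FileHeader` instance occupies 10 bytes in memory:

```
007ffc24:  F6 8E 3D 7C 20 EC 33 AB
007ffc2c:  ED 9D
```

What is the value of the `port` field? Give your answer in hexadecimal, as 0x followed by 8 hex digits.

`port` follows `duration_ms` (4 bytes), so it starts at byte offset 4 and occupies 4 bytes.
Bytes at offsets 4..7: 20 EC 33 AB.
Little-endian: lowest address holds the least-significant byte.
Reassemble most-significant byte first: AB 33 EC 20 → 0xAB33EC20.

0xAB33EC20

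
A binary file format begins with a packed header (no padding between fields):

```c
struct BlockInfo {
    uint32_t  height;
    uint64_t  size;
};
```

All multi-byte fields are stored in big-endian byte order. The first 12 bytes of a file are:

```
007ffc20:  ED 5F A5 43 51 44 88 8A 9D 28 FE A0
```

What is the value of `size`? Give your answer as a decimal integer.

`size` follows `height` (4 bytes), so it starts at byte offset 4 and occupies 8 bytes.
Bytes at offsets 4..11: 51 44 88 8A 9D 28 FE A0.
In big-endian order the high byte comes first in memory.
The bytes are already most-significant first: 0x5144888A9D28FEA0.
0x5144888A9D28FEA0 = 5855955544412061344.

5855955544412061344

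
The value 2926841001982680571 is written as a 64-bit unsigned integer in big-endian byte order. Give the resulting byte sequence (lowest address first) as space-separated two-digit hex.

28 9E 3A 62 5D 39 DD FB

2926841001982680571 in hexadecimal, padded to 64 bits, is 0x289E3A625D39DDFB.
Split into bytes (most-significant first): 28 9E 3A 62 5D 39 DD FB.
Big-endian: lowest address holds the most-significant byte.
So the memory order matches the most-significant-first order: 28 9E 3A 62 5D 39 DD FB.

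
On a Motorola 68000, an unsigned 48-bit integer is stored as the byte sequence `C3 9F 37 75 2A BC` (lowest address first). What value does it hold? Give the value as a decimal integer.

215088597641916

In big-endian order the high byte comes first in memory.
The bytes are already most-significant first: 0xC39F37752ABC.
0xC39F37752ABC = 215088597641916.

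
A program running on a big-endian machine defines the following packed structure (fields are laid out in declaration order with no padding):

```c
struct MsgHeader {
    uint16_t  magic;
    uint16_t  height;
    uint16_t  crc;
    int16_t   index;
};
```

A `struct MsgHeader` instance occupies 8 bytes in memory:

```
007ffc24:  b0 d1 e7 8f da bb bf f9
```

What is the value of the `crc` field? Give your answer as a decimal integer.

`crc` follows `magic` (2 B), `height` (2 B), so it starts at offset 2 + 2 = 4 and occupies 2 bytes.
Bytes at offsets 4..5: DA BB.
Big-endian stores the most-significant byte at the lowest address.
The bytes are already most-significant first: 0xDABB.
0xDABB = 55995.

55995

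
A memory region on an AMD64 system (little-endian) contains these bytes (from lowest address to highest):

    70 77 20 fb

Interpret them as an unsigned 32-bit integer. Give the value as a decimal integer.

4213208944

In little-endian order the low byte comes first in memory.
Reassemble most-significant byte first: FB 20 77 70 → 0xFB207770.
0xFB207770 = 4213208944.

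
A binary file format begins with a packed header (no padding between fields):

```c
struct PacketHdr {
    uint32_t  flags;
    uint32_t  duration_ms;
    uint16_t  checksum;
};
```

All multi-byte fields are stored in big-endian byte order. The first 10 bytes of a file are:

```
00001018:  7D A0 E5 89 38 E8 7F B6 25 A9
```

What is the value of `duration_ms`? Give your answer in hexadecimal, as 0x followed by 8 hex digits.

`duration_ms` follows `flags` (4 bytes), so it starts at byte offset 4 and occupies 4 bytes.
Bytes at offsets 4..7: 38 E8 7F B6.
Big-endian stores the most-significant byte at the lowest address.
The bytes are already most-significant first: 0x38E87FB6.

0x38E87FB6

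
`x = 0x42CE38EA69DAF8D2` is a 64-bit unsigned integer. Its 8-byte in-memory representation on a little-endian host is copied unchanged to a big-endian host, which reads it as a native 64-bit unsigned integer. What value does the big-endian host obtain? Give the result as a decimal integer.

15202140690625121858

Stored little-endian, the bytes at ascending addresses are D2 F8 DA 69 EA 38 CE 42.
Read back as big-endian, the last byte is least significant, giving 0xD2F8DA69EA38CE42.
0xD2F8DA69EA38CE42 = 15202140690625121858.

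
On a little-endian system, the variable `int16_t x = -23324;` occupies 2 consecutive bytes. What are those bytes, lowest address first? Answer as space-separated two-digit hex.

Two's complement of -23324 in 16 bits: 23324 = 0x5B1C; invert → 0xA4E3; add 1 → 0xA4E4.
Split into bytes (most-significant first): A4 E4.
Little-endian stores the least-significant byte at the lowest address.
So at ascending addresses the bytes are E4 A4.

E4 A4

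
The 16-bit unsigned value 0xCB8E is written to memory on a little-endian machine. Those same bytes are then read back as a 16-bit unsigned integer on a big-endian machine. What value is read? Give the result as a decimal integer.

36555

Stored little-endian, the bytes at ascending addresses are 8E CB.
Read back as big-endian, the last byte is least significant, giving 0x8ECB.
0x8ECB = 36555.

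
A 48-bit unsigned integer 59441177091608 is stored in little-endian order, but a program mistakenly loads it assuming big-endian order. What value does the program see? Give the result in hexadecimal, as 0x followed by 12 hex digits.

59441177091608 in 48-bit hexadecimal is 0x360FBA3EDE18.
Stored little-endian, the bytes at ascending addresses are 18 DE 3E BA 0F 36.
Read back as big-endian, the last byte is least significant, giving 0x18DE3EBA0F36.

0x18DE3EBA0F36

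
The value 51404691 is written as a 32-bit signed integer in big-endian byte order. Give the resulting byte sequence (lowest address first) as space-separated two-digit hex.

03 10 5F 93

51404691 in hexadecimal, padded to 32 bits, is 0x03105F93.
Split into bytes (most-significant first): 03 10 5F 93.
Big-endian: lowest address holds the most-significant byte.
So the memory order matches the most-significant-first order: 03 10 5F 93.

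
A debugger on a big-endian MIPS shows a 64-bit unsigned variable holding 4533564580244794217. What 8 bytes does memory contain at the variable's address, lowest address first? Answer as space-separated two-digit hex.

3E EA 74 F7 43 C8 AB 69

4533564580244794217 in hexadecimal, padded to 64 bits, is 0x3EEA74F743C8AB69.
Split into bytes (most-significant first): 3E EA 74 F7 43 C8 AB 69.
In big-endian order the high byte comes first in memory.
So the memory order matches the most-significant-first order: 3E EA 74 F7 43 C8 AB 69.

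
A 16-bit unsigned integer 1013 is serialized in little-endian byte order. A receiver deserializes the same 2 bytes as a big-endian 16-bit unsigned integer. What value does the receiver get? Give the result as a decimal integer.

1013 in 16-bit hexadecimal is 0x03F5.
Stored little-endian, the bytes at ascending addresses are F5 03.
Read back as big-endian, the last byte is least significant, giving 0xF503.
0xF503 = 62723.

62723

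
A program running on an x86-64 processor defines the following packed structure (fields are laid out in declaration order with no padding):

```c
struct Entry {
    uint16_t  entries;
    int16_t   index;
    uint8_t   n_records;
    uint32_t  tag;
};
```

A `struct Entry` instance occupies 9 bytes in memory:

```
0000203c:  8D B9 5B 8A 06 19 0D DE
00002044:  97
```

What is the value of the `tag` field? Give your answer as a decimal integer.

2547911961

`tag` follows `entries` (2 B), `index` (2 B), `n_records` (1 B), so it starts at offset 2 + 2 + 1 = 5 and occupies 4 bytes.
Bytes at offsets 5..8: 19 0D DE 97.
In little-endian order the low byte comes first in memory.
Reassemble most-significant byte first: 97 DE 0D 19 → 0x97DE0D19.
0x97DE0D19 = 2547911961.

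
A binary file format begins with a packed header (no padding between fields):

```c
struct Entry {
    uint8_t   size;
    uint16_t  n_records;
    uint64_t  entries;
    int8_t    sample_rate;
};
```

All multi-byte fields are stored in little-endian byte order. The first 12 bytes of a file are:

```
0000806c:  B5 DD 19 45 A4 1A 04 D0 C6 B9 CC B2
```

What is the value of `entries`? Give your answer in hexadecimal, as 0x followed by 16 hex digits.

`entries` follows `size` (1 B), `n_records` (2 B), so it starts at offset 1 + 2 = 3 and occupies 8 bytes.
Bytes at offsets 3..10: 45 A4 1A 04 D0 C6 B9 CC.
Little-endian stores the least-significant byte at the lowest address.
Reassemble most-significant byte first: CC B9 C6 D0 04 1A A4 45 → 0xCCB9C6D0041AA445.

0xCCB9C6D0041AA445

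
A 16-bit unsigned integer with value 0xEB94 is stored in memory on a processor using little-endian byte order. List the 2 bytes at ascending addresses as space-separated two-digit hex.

Split into bytes (most-significant first): EB 94.
Little-endian: lowest address holds the least-significant byte.
So at ascending addresses the bytes are 94 EB.

94 EB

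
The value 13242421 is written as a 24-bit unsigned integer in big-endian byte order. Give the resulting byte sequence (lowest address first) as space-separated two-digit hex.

CA 10 35

13242421 in hexadecimal, padded to 24 bits, is 0xCA1035.
Split into bytes (most-significant first): CA 10 35.
In big-endian order the high byte comes first in memory.
So the memory order matches the most-significant-first order: CA 10 35.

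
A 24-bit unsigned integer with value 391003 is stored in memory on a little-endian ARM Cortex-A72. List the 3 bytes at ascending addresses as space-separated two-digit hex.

391003 in hexadecimal, padded to 24 bits, is 0x05F75B.
Split into bytes (most-significant first): 05 F7 5B.
In little-endian order the low byte comes first in memory.
So at ascending addresses the bytes are 5B F7 05.

5B F7 05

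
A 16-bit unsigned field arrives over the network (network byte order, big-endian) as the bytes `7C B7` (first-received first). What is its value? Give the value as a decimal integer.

31927

In big-endian order the high byte comes first in memory.
The bytes are already most-significant first: 0x7CB7.
0x7CB7 = 31927.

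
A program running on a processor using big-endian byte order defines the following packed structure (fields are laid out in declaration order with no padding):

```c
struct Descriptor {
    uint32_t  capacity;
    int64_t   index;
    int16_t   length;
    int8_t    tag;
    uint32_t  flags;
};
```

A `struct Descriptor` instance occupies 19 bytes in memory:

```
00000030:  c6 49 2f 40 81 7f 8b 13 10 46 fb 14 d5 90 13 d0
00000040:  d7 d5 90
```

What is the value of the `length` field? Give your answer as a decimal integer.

-10864

`length` follows `capacity` (4 B), `index` (8 B), so it starts at offset 4 + 8 = 12 and occupies 2 bytes.
Bytes at offsets 12..13: D5 90.
Big-endian stores the most-significant byte at the lowest address.
The bytes are already most-significant first: 0xD590.
Top bit is set, so as a signed 16-bit value this is 0xD590 − 2^16 = -10864.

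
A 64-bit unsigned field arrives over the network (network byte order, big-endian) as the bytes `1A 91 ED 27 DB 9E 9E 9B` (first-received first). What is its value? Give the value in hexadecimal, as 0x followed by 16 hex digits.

0x1A91ED27DB9E9E9B

In big-endian order the high byte comes first in memory.
The bytes are already most-significant first: 0x1A91ED27DB9E9E9B.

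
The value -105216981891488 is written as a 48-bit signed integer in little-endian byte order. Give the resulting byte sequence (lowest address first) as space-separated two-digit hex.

Two's complement of -105216981891488 in 48 bits: 105216981891488 = 0x5FB1BCD479A0; invert → 0xA04E432B865F; add 1 → 0xA04E432B8660.
Split into bytes (most-significant first): A0 4E 43 2B 86 60.
Little-endian: lowest address holds the least-significant byte.
So at ascending addresses the bytes are 60 86 2B 43 4E A0.

60 86 2B 43 4E A0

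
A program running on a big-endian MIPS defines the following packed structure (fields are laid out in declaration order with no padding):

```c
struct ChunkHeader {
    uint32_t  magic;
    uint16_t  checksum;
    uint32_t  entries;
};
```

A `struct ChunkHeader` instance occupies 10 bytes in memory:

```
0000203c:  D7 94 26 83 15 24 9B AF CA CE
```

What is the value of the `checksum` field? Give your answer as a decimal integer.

`checksum` follows `magic` (4 bytes), so it starts at byte offset 4 and occupies 2 bytes.
Bytes at offsets 4..5: 15 24.
Big-endian stores the most-significant byte at the lowest address.
The bytes are already most-significant first: 0x1524.
0x1524 = 5412.

5412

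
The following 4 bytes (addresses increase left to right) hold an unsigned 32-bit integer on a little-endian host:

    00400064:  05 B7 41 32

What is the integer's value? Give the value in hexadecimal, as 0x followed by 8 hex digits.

In little-endian order the low byte comes first in memory.
Reassemble most-significant byte first: 32 41 B7 05 → 0x3241B705.

0x3241B705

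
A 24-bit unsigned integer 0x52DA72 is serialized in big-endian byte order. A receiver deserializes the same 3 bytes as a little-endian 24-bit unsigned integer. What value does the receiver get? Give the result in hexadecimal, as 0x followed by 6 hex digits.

0x72DA52

Stored big-endian, the bytes at ascending addresses are 52 DA 72.
Read back as little-endian, the first byte is least significant, giving 0x72DA52.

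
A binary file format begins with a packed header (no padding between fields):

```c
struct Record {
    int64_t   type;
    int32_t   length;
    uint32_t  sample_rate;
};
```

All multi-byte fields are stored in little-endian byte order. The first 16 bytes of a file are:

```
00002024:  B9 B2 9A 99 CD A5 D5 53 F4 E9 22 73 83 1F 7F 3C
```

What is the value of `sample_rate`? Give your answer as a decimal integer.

`sample_rate` follows `type` (8 B), `length` (4 B), so it starts at offset 8 + 4 = 12 and occupies 4 bytes.
Bytes at offsets 12..15: 83 1F 7F 3C.
Little-endian: lowest address holds the least-significant byte.
Reassemble most-significant byte first: 3C 7F 1F 83 → 0x3C7F1F83.
0x3C7F1F83 = 1014964099.

1014964099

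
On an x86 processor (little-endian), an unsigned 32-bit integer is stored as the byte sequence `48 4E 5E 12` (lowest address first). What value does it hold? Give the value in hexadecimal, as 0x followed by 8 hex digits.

0x125E4E48

In little-endian order the low byte comes first in memory.
Reassemble most-significant byte first: 12 5E 4E 48 → 0x125E4E48.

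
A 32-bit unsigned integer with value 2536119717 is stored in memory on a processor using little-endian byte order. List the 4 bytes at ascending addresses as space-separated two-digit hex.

2536119717 in hexadecimal, padded to 32 bits, is 0x972A1DA5.
Split into bytes (most-significant first): 97 2A 1D A5.
Little-endian: lowest address holds the least-significant byte.
So at ascending addresses the bytes are A5 1D 2A 97.

A5 1D 2A 97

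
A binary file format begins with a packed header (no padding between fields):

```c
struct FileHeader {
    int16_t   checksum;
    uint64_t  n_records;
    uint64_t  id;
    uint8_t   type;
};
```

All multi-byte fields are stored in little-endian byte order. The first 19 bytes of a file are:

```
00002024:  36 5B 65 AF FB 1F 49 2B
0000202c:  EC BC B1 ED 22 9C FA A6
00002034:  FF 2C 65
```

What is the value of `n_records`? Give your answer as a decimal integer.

13613303366703361893

`n_records` follows `checksum` (2 bytes), so it starts at byte offset 2 and occupies 8 bytes.
Bytes at offsets 2..9: 65 AF FB 1F 49 2B EC BC.
In little-endian order the low byte comes first in memory.
Reassemble most-significant byte first: BC EC 2B 49 1F FB AF 65 → 0xBCEC2B491FFBAF65.
0xBCEC2B491FFBAF65 = 13613303366703361893.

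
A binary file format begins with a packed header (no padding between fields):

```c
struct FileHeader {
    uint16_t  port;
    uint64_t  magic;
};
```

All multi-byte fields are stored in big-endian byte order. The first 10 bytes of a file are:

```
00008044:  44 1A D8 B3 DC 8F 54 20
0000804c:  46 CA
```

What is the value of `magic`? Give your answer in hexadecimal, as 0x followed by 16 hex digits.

0xD8B3DC8F542046CA

`magic` follows `port` (2 bytes), so it starts at byte offset 2 and occupies 8 bytes.
Bytes at offsets 2..9: D8 B3 DC 8F 54 20 46 CA.
Big-endian stores the most-significant byte at the lowest address.
The bytes are already most-significant first: 0xD8B3DC8F542046CA.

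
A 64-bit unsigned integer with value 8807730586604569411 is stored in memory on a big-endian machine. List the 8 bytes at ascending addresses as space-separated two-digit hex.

7A 3B 58 4D 9B E8 83 43

8807730586604569411 in hexadecimal, padded to 64 bits, is 0x7A3B584D9BE88343.
Split into bytes (most-significant first): 7A 3B 58 4D 9B E8 83 43.
In big-endian order the high byte comes first in memory.
So the memory order matches the most-significant-first order: 7A 3B 58 4D 9B E8 83 43.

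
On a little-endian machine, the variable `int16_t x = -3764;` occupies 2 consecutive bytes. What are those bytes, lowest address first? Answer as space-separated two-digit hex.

Two's complement of -3764 in 16 bits: 3764 = 0x0EB4; invert → 0xF14B; add 1 → 0xF14C.
Split into bytes (most-significant first): F1 4C.
Little-endian: lowest address holds the least-significant byte.
So at ascending addresses the bytes are 4C F1.

4C F1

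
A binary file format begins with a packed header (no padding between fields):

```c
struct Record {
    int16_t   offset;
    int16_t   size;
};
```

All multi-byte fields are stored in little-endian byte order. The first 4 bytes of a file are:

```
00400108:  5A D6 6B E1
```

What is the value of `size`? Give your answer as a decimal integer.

`size` follows `offset` (2 bytes), so it starts at byte offset 2 and occupies 2 bytes.
Bytes at offsets 2..3: 6B E1.
In little-endian order the low byte comes first in memory.
Reassemble most-significant byte first: E1 6B → 0xE16B.
Top bit is set, so as a signed 16-bit value this is 0xE16B − 2^16 = -7829.

-7829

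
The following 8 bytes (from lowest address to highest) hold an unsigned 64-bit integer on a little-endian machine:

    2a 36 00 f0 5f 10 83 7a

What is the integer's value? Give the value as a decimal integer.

8827917698810787370

In little-endian order the low byte comes first in memory.
Reassemble most-significant byte first: 7A 83 10 5F F0 00 36 2A → 0x7A83105FF000362A.
0x7A83105FF000362A = 8827917698810787370.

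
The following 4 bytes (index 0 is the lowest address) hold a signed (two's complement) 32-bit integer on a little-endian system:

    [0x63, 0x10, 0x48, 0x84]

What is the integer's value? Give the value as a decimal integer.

In little-endian order the low byte comes first in memory.
Reassemble most-significant byte first: 84 48 10 63 → 0x84481063.
Top bit is set, so as a signed 32-bit value this is 0x84481063 − 2^32 = -2075651997.

-2075651997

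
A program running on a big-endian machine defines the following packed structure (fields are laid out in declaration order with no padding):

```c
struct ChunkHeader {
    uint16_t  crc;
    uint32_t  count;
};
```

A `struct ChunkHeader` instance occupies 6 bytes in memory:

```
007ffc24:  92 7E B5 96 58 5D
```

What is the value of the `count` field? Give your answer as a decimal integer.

3046529117

`count` follows `crc` (2 bytes), so it starts at byte offset 2 and occupies 4 bytes.
Bytes at offsets 2..5: B5 96 58 5D.
Big-endian stores the most-significant byte at the lowest address.
The bytes are already most-significant first: 0xB596585D.
0xB596585D = 3046529117.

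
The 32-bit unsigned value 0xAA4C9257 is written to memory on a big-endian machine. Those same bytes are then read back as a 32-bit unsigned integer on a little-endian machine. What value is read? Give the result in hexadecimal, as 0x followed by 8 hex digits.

Stored big-endian, the bytes at ascending addresses are AA 4C 92 57.
Read back as little-endian, the first byte is least significant, giving 0x57924CAA.

0x57924CAA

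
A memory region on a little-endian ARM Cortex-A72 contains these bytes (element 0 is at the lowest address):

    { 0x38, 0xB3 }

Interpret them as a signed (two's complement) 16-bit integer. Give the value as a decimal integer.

-19656

Little-endian: lowest address holds the least-significant byte.
Reassemble most-significant byte first: B3 38 → 0xB338.
Top bit is set, so as a signed 16-bit value this is 0xB338 − 2^16 = -19656.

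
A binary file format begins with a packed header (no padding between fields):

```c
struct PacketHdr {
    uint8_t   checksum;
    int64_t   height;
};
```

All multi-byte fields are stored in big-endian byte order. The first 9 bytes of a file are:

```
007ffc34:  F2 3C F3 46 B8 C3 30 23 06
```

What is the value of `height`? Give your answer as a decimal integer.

`height` follows `checksum` (1 byte), so it starts at byte offset 1 and occupies 8 bytes.
Bytes at offsets 1..8: 3C F3 46 B8 C3 30 23 06.
In big-endian order the high byte comes first in memory.
The bytes are already most-significant first: 0x3CF346B8C3302306.
0x3CF346B8C3302306 = 4391931820979004166.

4391931820979004166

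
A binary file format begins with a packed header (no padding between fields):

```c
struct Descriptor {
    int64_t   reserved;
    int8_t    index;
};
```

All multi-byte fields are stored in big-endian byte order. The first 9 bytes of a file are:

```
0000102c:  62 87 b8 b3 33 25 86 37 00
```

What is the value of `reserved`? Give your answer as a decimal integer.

7099846417369630263

`reserved` is the first field, at byte offset 0, occupying 8 bytes.
Bytes at offsets 0..7: 62 87 B8 B3 33 25 86 37.
Big-endian stores the most-significant byte at the lowest address.
The bytes are already most-significant first: 0x6287B8B333258637.
0x6287B8B333258637 = 7099846417369630263.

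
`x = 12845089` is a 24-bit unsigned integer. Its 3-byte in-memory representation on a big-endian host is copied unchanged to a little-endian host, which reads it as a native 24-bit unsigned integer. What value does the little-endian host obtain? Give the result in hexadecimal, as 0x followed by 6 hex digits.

12845089 in 24-bit hexadecimal is 0xC40021.
Stored big-endian, the bytes at ascending addresses are C4 00 21.
Read back as little-endian, the first byte is least significant, giving 0x2100C4.

0x2100C4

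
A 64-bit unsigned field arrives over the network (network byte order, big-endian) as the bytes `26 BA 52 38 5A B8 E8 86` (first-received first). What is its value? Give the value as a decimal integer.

2790633321103157382

In big-endian order the high byte comes first in memory.
The bytes are already most-significant first: 0x26BA52385AB8E886.
0x26BA52385AB8E886 = 2790633321103157382.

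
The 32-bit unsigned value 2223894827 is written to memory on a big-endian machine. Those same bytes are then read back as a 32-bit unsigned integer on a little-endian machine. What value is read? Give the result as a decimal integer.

2223894827 in 32-bit hexadecimal is 0x848DF12B.
Stored big-endian, the bytes at ascending addresses are 84 8D F1 2B.
Read back as little-endian, the first byte is least significant, giving 0x2BF18D84.
0x2BF18D84 = 737250692.

737250692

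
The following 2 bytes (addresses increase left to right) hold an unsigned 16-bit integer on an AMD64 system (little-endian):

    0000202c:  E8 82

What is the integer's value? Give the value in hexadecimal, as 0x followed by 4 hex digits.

Little-endian: lowest address holds the least-significant byte.
Reassemble most-significant byte first: 82 E8 → 0x82E8.

0x82E8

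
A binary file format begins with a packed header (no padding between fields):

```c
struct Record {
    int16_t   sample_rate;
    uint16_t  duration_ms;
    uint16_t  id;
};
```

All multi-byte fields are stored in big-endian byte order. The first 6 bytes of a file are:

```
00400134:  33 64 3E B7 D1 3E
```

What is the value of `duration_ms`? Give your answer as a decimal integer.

`duration_ms` follows `sample_rate` (2 bytes), so it starts at byte offset 2 and occupies 2 bytes.
Bytes at offsets 2..3: 3E B7.
Big-endian stores the most-significant byte at the lowest address.
The bytes are already most-significant first: 0x3EB7.
0x3EB7 = 16055.

16055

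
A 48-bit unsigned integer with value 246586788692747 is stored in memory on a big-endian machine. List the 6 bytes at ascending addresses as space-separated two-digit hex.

E0 44 F5 F2 43 0B

246586788692747 in hexadecimal, padded to 48 bits, is 0xE044F5F2430B.
Split into bytes (most-significant first): E0 44 F5 F2 43 0B.
In big-endian order the high byte comes first in memory.
So the memory order matches the most-significant-first order: E0 44 F5 F2 43 0B.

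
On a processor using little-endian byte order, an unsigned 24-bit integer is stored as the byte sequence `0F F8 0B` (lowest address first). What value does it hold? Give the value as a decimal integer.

784399

Little-endian stores the least-significant byte at the lowest address.
Reassemble most-significant byte first: 0B F8 0F → 0x0BF80F.
0x0BF80F = 784399.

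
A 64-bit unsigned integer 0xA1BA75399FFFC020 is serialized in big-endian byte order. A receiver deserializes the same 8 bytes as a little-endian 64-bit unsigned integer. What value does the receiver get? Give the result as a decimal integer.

2360167264071039649

Stored big-endian, the bytes at ascending addresses are A1 BA 75 39 9F FF C0 20.
Read back as little-endian, the first byte is least significant, giving 0x20C0FF9F3975BAA1.
0x20C0FF9F3975BAA1 = 2360167264071039649.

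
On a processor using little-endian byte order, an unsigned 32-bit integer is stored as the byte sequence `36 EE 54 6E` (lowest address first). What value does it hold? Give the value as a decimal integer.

Little-endian: lowest address holds the least-significant byte.
Reassemble most-significant byte first: 6E 54 EE 36 → 0x6E54EE36.
0x6E54EE36 = 1851059766.

1851059766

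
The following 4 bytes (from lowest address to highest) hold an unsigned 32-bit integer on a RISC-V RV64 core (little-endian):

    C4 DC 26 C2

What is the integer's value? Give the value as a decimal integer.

In little-endian order the low byte comes first in memory.
Reassemble most-significant byte first: C2 26 DC C4 → 0xC226DCC4.
0xC226DCC4 = 3257326788.

3257326788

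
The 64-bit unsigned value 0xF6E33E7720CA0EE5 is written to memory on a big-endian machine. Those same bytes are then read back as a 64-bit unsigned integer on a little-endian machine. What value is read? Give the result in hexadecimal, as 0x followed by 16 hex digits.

Stored big-endian, the bytes at ascending addresses are F6 E3 3E 77 20 CA 0E E5.
Read back as little-endian, the first byte is least significant, giving 0xE50ECA20773EE3F6.

0xE50ECA20773EE3F6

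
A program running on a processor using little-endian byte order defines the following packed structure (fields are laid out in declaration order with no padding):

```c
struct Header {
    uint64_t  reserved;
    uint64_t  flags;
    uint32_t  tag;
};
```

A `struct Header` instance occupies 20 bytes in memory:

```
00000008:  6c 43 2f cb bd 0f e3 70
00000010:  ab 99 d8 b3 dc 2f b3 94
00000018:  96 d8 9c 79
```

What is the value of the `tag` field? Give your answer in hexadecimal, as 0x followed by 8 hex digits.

0x799CD896

`tag` follows `reserved` (8 B), `flags` (8 B), so it starts at offset 8 + 8 = 16 and occupies 4 bytes.
Bytes at offsets 16..19: 96 D8 9C 79.
In little-endian order the low byte comes first in memory.
Reassemble most-significant byte first: 79 9C D8 96 → 0x799CD896.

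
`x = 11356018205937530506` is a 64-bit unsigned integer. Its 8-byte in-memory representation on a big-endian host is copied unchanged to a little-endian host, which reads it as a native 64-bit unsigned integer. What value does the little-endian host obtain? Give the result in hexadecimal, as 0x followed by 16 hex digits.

0x8A76C63B64AE989D

11356018205937530506 in 64-bit hexadecimal is 0x9D98AE643BC6768A.
Stored big-endian, the bytes at ascending addresses are 9D 98 AE 64 3B C6 76 8A.
Read back as little-endian, the first byte is least significant, giving 0x8A76C63B64AE989D.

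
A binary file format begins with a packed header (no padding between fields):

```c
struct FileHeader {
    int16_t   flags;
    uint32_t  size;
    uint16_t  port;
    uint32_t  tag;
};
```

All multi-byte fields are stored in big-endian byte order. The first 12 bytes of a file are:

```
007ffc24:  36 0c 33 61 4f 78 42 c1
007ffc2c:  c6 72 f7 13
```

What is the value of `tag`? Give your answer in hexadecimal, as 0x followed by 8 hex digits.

0xC672F713

`tag` follows `flags` (2 B), `size` (4 B), `port` (2 B), so it starts at offset 2 + 4 + 2 = 8 and occupies 4 bytes.
Bytes at offsets 8..11: C6 72 F7 13.
Big-endian: lowest address holds the most-significant byte.
The bytes are already most-significant first: 0xC672F713.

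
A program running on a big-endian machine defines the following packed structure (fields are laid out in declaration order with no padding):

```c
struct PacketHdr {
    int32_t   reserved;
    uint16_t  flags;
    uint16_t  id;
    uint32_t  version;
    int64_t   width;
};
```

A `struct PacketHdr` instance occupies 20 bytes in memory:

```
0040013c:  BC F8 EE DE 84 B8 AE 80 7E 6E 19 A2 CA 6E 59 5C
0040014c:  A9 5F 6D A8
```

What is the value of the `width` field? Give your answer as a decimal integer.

-3860049576096469592

`width` follows `reserved` (4 B), `flags` (2 B), `id` (2 B), `version` (4 B), so it starts at offset 4 + 2 + 2 + 4 = 12 and occupies 8 bytes.
Bytes at offsets 12..19: CA 6E 59 5C A9 5F 6D A8.
Big-endian: lowest address holds the most-significant byte.
The bytes are already most-significant first: 0xCA6E595CA95F6DA8.
Top bit is set, so as a signed 64-bit value this is 0xCA6E595CA95F6DA8 − 2^64 = -3860049576096469592.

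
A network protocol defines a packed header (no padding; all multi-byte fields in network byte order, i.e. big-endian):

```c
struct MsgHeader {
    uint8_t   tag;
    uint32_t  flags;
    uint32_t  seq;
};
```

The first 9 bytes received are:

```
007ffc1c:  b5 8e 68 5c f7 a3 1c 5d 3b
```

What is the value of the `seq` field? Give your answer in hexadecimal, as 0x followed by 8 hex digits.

`seq` follows `tag` (1 B), `flags` (4 B), so it starts at offset 1 + 4 = 5 and occupies 4 bytes.
Bytes at offsets 5..8: A3 1C 5D 3B.
Big-endian: lowest address holds the most-significant byte.
The bytes are already most-significant first: 0xA31C5D3B.

0xA31C5D3B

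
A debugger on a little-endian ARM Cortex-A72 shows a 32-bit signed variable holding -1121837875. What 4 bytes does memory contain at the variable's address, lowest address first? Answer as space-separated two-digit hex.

Two's complement of -1121837875 in 32 bits: 1121837875 = 0x42DDE333; invert → 0xBD221CCC; add 1 → 0xBD221CCD.
Split into bytes (most-significant first): BD 22 1C CD.
In little-endian order the low byte comes first in memory.
So at ascending addresses the bytes are CD 1C 22 BD.

CD 1C 22 BD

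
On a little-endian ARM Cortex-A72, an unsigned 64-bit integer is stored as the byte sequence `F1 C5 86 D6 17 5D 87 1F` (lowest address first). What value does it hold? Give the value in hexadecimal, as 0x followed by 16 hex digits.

0x1F875D17D686C5F1

Little-endian: lowest address holds the least-significant byte.
Reassemble most-significant byte first: 1F 87 5D 17 D6 86 C5 F1 → 0x1F875D17D686C5F1.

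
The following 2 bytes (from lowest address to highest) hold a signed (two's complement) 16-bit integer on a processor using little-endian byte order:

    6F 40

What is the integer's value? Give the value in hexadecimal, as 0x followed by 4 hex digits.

0x406F

Little-endian: lowest address holds the least-significant byte.
Reassemble most-significant byte first: 40 6F → 0x406F.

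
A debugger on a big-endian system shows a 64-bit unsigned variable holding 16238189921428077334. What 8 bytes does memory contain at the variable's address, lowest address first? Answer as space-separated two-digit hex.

16238189921428077334 in hexadecimal, padded to 64 bits, is 0xE159A3B32E0C7B16.
Split into bytes (most-significant first): E1 59 A3 B3 2E 0C 7B 16.
In big-endian order the high byte comes first in memory.
So the memory order matches the most-significant-first order: E1 59 A3 B3 2E 0C 7B 16.

E1 59 A3 B3 2E 0C 7B 16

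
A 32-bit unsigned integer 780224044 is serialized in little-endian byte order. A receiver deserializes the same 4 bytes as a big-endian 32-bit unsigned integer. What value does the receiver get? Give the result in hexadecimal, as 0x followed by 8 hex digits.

0x2C46812E

780224044 in 32-bit hexadecimal is 0x2E81462C.
Stored little-endian, the bytes at ascending addresses are 2C 46 81 2E.
Read back as big-endian, the last byte is least significant, giving 0x2C46812E.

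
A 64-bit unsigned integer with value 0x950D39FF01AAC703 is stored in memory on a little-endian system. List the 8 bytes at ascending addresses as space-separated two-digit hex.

03 C7 AA 01 FF 39 0D 95

Split into bytes (most-significant first): 95 0D 39 FF 01 AA C7 03.
Little-endian stores the least-significant byte at the lowest address.
So at ascending addresses the bytes are 03 C7 AA 01 FF 39 0D 95.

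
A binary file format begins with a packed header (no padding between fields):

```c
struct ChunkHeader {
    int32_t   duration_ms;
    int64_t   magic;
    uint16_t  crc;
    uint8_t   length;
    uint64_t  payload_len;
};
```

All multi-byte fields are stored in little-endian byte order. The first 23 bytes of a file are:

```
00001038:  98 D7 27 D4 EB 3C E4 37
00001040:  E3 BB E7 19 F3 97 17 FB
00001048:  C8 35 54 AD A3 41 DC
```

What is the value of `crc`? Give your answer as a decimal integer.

38899

`crc` follows `duration_ms` (4 B), `magic` (8 B), so it starts at offset 4 + 8 = 12 and occupies 2 bytes.
Bytes at offsets 12..13: F3 97.
Little-endian stores the least-significant byte at the lowest address.
Reassemble most-significant byte first: 97 F3 → 0x97F3.
0x97F3 = 38899.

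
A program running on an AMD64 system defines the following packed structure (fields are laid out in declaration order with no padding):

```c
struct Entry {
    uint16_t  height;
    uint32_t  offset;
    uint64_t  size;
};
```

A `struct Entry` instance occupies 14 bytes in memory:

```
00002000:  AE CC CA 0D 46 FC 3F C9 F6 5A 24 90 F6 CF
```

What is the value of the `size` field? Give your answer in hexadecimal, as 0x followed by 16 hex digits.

`size` follows `height` (2 B), `offset` (4 B), so it starts at offset 2 + 4 = 6 and occupies 8 bytes.
Bytes at offsets 6..13: 3F C9 F6 5A 24 90 F6 CF.
Little-endian stores the least-significant byte at the lowest address.
Reassemble most-significant byte first: CF F6 90 24 5A F6 C9 3F → 0xCFF690245AF6C93F.

0xCFF690245AF6C93F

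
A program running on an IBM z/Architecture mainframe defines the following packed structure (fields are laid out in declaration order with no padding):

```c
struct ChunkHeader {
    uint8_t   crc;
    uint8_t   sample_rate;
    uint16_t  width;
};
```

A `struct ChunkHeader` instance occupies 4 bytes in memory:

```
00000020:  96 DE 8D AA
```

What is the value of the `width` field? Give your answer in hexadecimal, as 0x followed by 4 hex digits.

0x8DAA

`width` follows `crc` (1 B), `sample_rate` (1 B), so it starts at offset 1 + 1 = 2 and occupies 2 bytes.
Bytes at offsets 2..3: 8D AA.
Big-endian: lowest address holds the most-significant byte.
The bytes are already most-significant first: 0x8DAA.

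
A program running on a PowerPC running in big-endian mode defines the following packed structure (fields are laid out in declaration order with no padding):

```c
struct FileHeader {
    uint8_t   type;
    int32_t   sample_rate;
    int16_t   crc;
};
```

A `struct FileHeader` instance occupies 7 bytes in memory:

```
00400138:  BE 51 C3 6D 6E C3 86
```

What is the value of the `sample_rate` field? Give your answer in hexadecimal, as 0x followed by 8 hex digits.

0x51C36D6E

`sample_rate` follows `type` (1 byte), so it starts at byte offset 1 and occupies 4 bytes.
Bytes at offsets 1..4: 51 C3 6D 6E.
In big-endian order the high byte comes first in memory.
The bytes are already most-significant first: 0x51C36D6E.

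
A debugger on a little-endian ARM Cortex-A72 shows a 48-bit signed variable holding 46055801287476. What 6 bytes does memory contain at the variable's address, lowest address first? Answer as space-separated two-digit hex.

34 F3 AC 33 E3 29

46055801287476 in hexadecimal, padded to 48 bits, is 0x29E333ACF334.
Split into bytes (most-significant first): 29 E3 33 AC F3 34.
In little-endian order the low byte comes first in memory.
So at ascending addresses the bytes are 34 F3 AC 33 E3 29.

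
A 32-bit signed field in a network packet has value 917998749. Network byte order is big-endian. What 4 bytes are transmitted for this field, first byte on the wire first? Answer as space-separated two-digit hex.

917998749 in hexadecimal, padded to 32 bits, is 0x36B78C9D.
Split into bytes (most-significant first): 36 B7 8C 9D.
In big-endian order the high byte comes first in memory.
So the memory order matches the most-significant-first order: 36 B7 8C 9D.

36 B7 8C 9D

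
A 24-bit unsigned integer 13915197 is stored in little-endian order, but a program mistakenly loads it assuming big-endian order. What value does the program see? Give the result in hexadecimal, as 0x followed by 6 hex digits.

13915197 in 24-bit hexadecimal is 0xD4543D.
Stored little-endian, the bytes at ascending addresses are 3D 54 D4.
Read back as big-endian, the last byte is least significant, giving 0x3D54D4.

0x3D54D4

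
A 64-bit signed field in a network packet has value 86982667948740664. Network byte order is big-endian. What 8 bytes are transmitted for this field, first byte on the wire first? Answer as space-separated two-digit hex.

01 35 06 46 90 B3 50 38

86982667948740664 in hexadecimal, padded to 64 bits, is 0x0135064690B35038.
Split into bytes (most-significant first): 01 35 06 46 90 B3 50 38.
In big-endian order the high byte comes first in memory.
So the memory order matches the most-significant-first order: 01 35 06 46 90 B3 50 38.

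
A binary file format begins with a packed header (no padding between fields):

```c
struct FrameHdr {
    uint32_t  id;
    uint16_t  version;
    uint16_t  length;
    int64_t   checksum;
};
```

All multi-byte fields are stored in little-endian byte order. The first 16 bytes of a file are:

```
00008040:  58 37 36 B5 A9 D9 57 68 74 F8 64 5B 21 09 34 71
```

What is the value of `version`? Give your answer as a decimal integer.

55721

`version` follows `id` (4 bytes), so it starts at byte offset 4 and occupies 2 bytes.
Bytes at offsets 4..5: A9 D9.
Little-endian: lowest address holds the least-significant byte.
Reassemble most-significant byte first: D9 A9 → 0xD9A9.
0xD9A9 = 55721.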